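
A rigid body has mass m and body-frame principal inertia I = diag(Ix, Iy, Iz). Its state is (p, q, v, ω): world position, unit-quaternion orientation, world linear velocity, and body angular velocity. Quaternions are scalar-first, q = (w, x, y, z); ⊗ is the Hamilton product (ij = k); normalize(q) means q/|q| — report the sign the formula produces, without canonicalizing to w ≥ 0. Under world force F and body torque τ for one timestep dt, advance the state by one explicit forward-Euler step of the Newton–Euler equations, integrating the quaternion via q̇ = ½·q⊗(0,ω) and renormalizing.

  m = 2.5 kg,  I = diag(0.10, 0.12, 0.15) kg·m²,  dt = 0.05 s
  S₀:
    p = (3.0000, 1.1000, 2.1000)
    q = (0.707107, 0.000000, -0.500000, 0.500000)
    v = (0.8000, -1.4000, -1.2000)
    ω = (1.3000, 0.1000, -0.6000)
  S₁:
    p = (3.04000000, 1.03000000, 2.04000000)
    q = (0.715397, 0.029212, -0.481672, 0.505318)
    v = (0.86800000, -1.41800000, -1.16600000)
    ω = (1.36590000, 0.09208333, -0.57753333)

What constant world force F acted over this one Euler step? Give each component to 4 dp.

F = (3.4000, -0.9000, 1.7000)

v₁ − v₀ = (0.06800000, -0.01800000, 0.03400000)
applied force F = (3.4000, -0.9000, 1.7000)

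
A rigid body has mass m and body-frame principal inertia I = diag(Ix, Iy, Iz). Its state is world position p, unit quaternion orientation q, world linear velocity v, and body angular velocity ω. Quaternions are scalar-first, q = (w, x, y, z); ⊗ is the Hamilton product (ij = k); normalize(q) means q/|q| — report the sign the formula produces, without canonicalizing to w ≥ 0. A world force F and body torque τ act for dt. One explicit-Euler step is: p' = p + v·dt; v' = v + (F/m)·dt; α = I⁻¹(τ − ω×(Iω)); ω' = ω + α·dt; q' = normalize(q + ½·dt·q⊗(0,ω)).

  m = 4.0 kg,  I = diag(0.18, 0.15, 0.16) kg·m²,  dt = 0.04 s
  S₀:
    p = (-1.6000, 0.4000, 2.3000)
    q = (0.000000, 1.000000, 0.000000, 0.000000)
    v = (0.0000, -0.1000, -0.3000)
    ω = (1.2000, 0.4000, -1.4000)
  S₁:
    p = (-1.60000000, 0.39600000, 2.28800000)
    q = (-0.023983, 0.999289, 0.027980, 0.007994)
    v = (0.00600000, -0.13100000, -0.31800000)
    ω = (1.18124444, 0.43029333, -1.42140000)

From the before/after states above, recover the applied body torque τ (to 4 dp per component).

τ = (-0.0900, 0.0800, -0.1000)

rate change Δω = (-0.01875556, 0.03029333, -0.02140000)
gyro term ω₀×Iω₀ = (-0.0056, -0.0336, -0.0144)
I·α + gyro = (-0.0900, 0.0800, -0.1000)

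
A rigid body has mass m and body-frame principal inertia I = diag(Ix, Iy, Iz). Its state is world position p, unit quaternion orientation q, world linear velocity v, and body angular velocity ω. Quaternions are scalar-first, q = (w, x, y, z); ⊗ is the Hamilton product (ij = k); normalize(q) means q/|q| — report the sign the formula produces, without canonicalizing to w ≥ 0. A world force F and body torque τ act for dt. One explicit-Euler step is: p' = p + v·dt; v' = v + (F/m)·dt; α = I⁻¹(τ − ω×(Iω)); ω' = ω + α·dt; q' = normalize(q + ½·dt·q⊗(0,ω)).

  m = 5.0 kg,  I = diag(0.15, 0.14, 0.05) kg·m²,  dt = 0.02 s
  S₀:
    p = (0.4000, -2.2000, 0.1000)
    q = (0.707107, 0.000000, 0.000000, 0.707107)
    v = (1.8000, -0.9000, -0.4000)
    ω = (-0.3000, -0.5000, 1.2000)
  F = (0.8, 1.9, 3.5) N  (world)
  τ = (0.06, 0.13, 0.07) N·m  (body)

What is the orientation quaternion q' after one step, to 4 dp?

q' = (0.6986, 0.0014, -0.0057, 0.7155)

Hamilton product q⊗(0,ω) = (-0.8485284, 0.1414214, -0.5656856, 0.8485284)
q + ½dt·q⊗(0,ω), renormalized = (0.6986, 0.0014, -0.0057, 0.7155)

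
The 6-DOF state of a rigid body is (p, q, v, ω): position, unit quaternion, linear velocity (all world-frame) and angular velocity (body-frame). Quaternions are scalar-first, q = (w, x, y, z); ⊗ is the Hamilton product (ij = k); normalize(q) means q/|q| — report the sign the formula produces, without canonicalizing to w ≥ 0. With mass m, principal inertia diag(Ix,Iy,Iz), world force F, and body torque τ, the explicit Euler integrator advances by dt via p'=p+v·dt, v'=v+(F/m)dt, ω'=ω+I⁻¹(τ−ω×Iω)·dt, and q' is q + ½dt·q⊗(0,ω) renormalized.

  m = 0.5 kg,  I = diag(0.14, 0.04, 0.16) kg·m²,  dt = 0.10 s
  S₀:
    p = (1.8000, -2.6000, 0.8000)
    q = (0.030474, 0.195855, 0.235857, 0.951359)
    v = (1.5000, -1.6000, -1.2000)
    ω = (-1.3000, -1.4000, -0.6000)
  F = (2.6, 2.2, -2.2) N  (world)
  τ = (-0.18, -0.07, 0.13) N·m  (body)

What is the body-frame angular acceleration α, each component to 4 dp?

precession coupling ω×(Iω) = (0.1008, -0.0156, -0.1820)
α = I⁻¹(τ − ω×Iω) = (-2.0057, -1.3600, 1.9500)

α = (-2.0057, -1.3600, 1.9500)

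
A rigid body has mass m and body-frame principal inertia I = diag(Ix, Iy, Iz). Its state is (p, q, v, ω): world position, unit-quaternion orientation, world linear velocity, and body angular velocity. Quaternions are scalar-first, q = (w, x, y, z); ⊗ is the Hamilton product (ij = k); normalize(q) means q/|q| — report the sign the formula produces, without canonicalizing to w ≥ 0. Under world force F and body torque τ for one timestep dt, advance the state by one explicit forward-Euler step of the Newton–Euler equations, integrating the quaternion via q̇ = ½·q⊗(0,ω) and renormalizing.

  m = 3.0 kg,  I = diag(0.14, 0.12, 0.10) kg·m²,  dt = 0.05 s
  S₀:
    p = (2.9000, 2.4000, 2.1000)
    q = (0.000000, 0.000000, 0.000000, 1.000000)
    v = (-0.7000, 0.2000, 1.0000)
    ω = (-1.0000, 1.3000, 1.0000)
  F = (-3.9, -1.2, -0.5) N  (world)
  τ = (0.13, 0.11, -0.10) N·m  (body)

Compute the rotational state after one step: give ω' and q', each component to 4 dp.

ω×(Iω) gyroscopic = (-0.0260, -0.0400, 0.0260)
(τ − ω×Iω)/I = (1.1143, 1.2500, -1.2600)
new body rate ω' = (-0.9443, 1.3625, 0.9370)
q⊗(0,ω) = (-1.0000000, -1.3000000, -1.0000000, 0.0000000)
q + ½dt·q⊗(0,ω), renormalized = (-0.0250, -0.0325, -0.0250, 0.9988)

ω' = (-0.9443, 1.3625, 0.9370)
q' = (-0.0250, -0.0325, -0.0250, 0.9988)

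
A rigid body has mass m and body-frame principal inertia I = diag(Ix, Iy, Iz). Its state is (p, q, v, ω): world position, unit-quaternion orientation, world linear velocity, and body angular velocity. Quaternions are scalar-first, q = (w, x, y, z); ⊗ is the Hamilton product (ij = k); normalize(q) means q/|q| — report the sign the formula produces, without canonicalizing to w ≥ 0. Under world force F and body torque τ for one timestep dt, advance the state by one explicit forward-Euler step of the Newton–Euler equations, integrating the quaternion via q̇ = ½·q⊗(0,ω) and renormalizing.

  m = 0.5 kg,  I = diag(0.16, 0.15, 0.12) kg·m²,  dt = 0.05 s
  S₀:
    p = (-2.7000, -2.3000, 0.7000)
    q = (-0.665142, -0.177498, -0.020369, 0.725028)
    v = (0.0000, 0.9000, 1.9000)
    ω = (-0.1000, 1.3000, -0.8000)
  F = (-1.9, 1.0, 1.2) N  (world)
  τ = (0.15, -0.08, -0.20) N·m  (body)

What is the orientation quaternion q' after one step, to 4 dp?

q⊗(0,ω) = (0.5887523, -0.8597270, -1.0791858, 0.2993293)
q' = normalize(q + ½dt·q⊗(0,ω)) = (-0.6499, -0.1988, -0.0473, 0.7320)

q' = (-0.6499, -0.1988, -0.0473, 0.7320)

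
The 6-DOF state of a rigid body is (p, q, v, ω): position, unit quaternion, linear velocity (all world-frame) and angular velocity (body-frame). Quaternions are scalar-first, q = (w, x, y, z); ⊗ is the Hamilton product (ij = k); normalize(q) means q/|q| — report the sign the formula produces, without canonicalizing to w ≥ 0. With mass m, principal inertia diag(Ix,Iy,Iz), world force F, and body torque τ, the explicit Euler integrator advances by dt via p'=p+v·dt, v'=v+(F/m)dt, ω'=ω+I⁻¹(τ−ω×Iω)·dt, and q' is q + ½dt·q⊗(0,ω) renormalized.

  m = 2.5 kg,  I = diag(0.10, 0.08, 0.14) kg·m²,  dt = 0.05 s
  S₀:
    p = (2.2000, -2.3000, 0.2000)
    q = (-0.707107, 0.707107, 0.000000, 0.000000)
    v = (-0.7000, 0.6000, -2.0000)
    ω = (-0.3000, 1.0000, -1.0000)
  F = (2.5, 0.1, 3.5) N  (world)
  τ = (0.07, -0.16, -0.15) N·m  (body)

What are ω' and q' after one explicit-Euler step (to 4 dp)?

ω' = (-0.2350, 0.9075, -1.0557)
q' = (-0.7013, 0.7119, 0.0000, 0.0353)

angular accel α = (1.3000, -1.8500, -1.1143)
new body rate ω' = (-0.2350, 0.9075, -1.0557)
2q̇ = q⊗(0,ω) = (0.2121321, 0.2121321, 0.0000000, 1.4142140)
q + ½dt·q⊗(0,ω), renormalized = (-0.7013, 0.7119, 0.0000, 0.0353)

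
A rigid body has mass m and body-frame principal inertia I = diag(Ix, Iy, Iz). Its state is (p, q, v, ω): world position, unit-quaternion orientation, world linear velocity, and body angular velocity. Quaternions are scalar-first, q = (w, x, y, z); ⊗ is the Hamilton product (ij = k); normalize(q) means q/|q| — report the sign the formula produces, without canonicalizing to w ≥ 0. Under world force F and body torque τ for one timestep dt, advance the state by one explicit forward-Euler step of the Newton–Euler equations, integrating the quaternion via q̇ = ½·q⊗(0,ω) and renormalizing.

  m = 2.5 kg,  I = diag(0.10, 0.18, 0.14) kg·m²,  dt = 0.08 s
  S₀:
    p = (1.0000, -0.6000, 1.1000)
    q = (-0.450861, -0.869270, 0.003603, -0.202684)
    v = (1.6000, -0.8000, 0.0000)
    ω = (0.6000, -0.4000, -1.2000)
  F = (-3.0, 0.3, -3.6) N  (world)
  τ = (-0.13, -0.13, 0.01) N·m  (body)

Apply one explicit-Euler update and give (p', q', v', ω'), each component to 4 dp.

p' = (1.1280, -0.6640, 1.1000)
q' = (-0.4390, -0.8821, -0.0357, -0.1670)
v' = (1.5040, -0.7904, -0.1152)
ω' = (0.5114, -0.4706, -1.1833)

ω×(Iω) gyroscopic = (-0.0192, 0.0288, -0.0192)
(τ − ω×Iω)/I = (-1.1080, -0.8822, 0.2086)
ω' = ω + α·dt = (0.5114, -0.4706, -1.1833)
Hamilton product q⊗(0,ω) = (0.2797824, -0.3559138, -0.9843900, 0.8865794)
q + ½dt·q⊗(0,ω), renormalized = (-0.4390, -0.8821, -0.0357, -0.1670)
p + v·dt = (1.1280, -0.6640, 1.1000)
v' = v + a·dt = (1.5040, -0.7904, -0.1152)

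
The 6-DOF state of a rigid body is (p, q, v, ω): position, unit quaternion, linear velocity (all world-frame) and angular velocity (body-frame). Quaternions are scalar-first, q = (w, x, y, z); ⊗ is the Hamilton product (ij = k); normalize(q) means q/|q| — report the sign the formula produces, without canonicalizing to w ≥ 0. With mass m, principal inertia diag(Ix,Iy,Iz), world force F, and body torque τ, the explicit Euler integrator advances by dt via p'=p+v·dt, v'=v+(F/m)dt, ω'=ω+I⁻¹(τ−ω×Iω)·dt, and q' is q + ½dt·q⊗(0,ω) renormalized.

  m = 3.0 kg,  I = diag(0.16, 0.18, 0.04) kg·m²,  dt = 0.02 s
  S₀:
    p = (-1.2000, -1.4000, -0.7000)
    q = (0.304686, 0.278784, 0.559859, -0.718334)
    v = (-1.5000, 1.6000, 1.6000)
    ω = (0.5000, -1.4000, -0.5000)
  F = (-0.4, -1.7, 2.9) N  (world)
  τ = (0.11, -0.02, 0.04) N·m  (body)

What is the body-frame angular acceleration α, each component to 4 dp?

precession coupling ω×(Iω) = (-0.0980, -0.0300, -0.0140)
α = I⁻¹(τ − ω×Iω) = (1.3000, 0.0556, 1.3500)

α = (1.3000, 0.0556, 1.3500)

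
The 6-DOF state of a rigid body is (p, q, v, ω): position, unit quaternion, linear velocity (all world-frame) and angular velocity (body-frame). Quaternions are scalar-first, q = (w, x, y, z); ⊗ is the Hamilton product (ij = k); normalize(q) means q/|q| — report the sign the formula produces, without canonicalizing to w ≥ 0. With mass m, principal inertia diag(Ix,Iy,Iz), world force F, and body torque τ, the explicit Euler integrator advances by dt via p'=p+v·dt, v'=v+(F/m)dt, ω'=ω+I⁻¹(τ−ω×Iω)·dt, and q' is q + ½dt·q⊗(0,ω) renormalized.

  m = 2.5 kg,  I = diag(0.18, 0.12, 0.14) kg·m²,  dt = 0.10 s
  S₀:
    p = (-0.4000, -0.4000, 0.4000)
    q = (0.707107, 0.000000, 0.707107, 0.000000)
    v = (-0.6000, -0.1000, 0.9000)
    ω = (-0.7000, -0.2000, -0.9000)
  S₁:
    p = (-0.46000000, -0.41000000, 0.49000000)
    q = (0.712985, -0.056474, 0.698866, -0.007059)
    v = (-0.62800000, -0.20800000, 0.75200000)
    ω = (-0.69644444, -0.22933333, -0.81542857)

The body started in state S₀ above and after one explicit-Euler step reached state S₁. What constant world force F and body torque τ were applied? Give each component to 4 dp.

rate change Δω = (0.00355556, -0.02933333, 0.08457143)
I·α + gyro = (0.0100, -0.0100, 0.1100)
v₁ − v₀ = (-0.02800000, -0.10800000, -0.14800000)
m·(v₁−v₀)/dt = (-0.7000, -2.7000, -3.7000)

F = (-0.7000, -2.7000, -3.7000)
τ = (0.0100, -0.0100, 0.1100)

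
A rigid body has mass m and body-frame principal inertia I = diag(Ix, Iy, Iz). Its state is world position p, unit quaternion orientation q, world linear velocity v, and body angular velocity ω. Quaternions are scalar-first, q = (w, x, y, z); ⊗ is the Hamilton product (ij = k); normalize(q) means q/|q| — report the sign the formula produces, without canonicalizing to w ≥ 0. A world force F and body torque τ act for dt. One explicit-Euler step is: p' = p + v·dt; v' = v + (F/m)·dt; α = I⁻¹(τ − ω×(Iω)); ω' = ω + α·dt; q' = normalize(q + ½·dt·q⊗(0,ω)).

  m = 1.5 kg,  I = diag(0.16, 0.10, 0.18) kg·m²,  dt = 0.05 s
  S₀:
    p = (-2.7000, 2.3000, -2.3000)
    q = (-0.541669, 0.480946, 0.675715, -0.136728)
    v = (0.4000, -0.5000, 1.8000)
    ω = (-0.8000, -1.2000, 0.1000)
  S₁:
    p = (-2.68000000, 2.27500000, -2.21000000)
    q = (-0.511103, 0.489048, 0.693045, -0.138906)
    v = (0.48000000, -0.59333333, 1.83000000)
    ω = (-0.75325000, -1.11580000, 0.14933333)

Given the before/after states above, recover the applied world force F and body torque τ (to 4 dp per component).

F = (2.4000, -2.8000, 0.9000)
τ = (0.1400, 0.1700, 0.1200)

rate change Δω = (0.04675000, 0.08420000, 0.04933333)
gyro term ω₀×Iω₀ = (-0.0096, 0.0016, -0.0576)
I·α + gyro = (0.1400, 0.1700, 0.1200)
Δv = v₁−v₀ = (0.08000000, -0.09333333, 0.03000000)
applied force F = (2.4000, -2.8000, 0.9000)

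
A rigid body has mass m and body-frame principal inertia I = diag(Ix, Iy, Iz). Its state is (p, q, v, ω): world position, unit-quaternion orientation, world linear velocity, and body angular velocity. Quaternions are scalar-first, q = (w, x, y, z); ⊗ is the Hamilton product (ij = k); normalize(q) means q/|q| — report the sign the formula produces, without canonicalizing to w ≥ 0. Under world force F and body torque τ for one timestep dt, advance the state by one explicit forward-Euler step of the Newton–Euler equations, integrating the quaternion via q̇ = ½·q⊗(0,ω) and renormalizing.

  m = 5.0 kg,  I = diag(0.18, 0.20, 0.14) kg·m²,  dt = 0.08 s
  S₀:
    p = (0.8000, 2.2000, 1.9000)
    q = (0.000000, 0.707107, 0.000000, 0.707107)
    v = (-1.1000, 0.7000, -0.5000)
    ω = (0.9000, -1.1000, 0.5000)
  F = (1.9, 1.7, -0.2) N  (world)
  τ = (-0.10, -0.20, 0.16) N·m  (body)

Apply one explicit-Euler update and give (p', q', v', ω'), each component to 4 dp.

p' = (0.7120, 2.2560, 1.8600)
q' = (-0.0395, 0.7369, 0.0113, 0.6748)
v' = (-1.0696, 0.7272, -0.5032)
ω' = (0.8409, -1.1872, 0.6027)

linear accel F/m = (0.3800, 0.3400, -0.0400)
p' = p + v·dt = (0.7120, 2.2560, 1.8600)
v' = v + a·dt = (-1.0696, 0.7272, -0.5032)
precession coupling ω×(Iω) = (0.0330, 0.0180, -0.0198)
(τ − ω×Iω)/I = (-0.7389, -1.0900, 1.2843)
ω + α·dt = (0.8409, -1.1872, 0.6027)
q⊗(0,ω) = (-0.9899498, 0.7778177, 0.2828428, -0.7778177)
q' = normalize(q + ½dt·q⊗(0,ω)) = (-0.0395, 0.7369, 0.0113, 0.6748)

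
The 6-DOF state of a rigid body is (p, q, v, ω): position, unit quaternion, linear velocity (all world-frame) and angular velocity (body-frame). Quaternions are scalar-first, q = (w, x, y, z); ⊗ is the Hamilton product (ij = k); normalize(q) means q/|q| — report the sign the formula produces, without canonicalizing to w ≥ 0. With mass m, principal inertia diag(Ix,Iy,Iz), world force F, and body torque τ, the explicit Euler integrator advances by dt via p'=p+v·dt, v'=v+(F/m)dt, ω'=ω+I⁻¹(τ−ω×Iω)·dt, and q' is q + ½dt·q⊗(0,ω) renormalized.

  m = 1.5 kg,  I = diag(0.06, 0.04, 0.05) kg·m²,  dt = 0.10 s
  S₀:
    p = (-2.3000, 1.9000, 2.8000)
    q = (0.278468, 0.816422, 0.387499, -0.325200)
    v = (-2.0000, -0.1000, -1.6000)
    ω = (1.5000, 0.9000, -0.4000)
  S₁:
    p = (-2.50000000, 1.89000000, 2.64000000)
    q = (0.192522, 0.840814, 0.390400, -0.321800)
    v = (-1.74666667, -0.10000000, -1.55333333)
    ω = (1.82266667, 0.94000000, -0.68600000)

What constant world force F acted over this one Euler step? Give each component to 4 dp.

Δv = v₁−v₀ = (0.25333333, 0.00000000, 0.04666667)
m·(v₁−v₀)/dt = (3.8000, 0.0000, 0.7000)

F = (3.8000, 0.0000, 0.7000)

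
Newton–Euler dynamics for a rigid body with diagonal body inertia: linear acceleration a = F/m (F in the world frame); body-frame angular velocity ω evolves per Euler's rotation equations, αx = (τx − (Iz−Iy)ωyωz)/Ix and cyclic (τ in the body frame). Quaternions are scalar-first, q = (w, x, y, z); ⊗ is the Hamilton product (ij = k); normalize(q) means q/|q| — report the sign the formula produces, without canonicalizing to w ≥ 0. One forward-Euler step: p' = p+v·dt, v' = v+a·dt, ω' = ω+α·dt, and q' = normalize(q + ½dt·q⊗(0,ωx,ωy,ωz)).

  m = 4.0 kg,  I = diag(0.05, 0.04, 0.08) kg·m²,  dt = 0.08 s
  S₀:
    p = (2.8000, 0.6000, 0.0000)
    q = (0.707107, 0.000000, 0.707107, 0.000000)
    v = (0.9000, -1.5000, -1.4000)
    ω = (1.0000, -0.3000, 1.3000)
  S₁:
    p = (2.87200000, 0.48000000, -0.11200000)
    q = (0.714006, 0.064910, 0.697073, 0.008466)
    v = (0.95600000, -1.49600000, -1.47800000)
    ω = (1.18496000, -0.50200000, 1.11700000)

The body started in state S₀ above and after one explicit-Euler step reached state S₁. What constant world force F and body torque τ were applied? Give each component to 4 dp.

v₁ − v₀ = (0.05600000, 0.00400000, -0.07800000)
F = m·Δv/dt = (2.8000, 0.2000, -3.9000)
Δω = ω₁−ω₀ = (0.18496000, -0.20200000, -0.18300000)
ω₀×(Iω₀) = (-0.0156, -0.0390, 0.0030)
I·α + gyro = (0.1000, -0.1400, -0.1800)

F = (2.8000, 0.2000, -3.9000)
τ = (0.1000, -0.1400, -0.1800)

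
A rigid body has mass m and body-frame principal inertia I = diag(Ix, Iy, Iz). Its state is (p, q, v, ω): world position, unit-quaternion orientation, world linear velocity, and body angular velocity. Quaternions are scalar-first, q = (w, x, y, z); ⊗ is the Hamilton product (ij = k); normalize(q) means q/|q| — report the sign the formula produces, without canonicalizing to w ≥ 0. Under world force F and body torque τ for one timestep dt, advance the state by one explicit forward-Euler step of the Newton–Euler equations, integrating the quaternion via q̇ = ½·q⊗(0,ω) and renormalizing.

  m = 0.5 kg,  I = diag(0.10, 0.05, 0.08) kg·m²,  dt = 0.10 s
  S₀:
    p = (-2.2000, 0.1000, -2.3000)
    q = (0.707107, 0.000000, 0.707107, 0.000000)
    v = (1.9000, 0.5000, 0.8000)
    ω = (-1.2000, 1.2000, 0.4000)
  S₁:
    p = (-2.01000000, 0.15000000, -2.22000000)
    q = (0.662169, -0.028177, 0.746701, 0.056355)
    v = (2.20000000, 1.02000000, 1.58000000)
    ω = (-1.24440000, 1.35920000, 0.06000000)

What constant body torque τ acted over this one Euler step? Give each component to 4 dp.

ω₁ − ω₀ = (-0.04440000, 0.15920000, -0.34000000)
gyro term ω₀×Iω₀ = (0.0144, -0.0096, 0.0720)
τ = I·(Δω/dt) + ω₀×(Iω₀) = (-0.0300, 0.0700, -0.2000)

τ = (-0.0300, 0.0700, -0.2000)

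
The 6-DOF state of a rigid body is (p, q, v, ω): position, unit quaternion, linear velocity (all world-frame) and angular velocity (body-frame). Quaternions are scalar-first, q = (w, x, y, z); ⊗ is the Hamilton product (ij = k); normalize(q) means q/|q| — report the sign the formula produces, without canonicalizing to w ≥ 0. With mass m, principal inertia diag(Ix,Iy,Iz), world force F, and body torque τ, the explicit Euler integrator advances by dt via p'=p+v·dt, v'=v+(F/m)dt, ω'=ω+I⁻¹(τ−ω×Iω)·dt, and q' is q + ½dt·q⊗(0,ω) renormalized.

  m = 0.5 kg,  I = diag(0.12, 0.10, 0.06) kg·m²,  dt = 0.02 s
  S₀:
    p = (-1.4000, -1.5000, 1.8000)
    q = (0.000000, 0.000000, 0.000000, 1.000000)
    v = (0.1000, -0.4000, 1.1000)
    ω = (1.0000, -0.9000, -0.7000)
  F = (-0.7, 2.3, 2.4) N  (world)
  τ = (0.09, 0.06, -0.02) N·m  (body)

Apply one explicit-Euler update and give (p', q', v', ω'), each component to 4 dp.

α = I⁻¹(τ − ω×Iω) = (0.9600, 1.0200, -0.6333)
ω' = ω + α·dt = (1.0192, -0.8796, -0.7127)
Hamilton product q⊗(0,ω) = (0.7000000, 0.9000000, 1.0000000, 0.0000000)
q + ½dt·q⊗(0,ω), renormalized = (0.0070, 0.0090, 0.0100, 0.9999)
p + v·dt = (-1.3980, -1.5080, 1.8220)
v + (F/m)dt = (0.0720, -0.3080, 1.1960)

p' = (-1.3980, -1.5080, 1.8220)
q' = (0.0070, 0.0090, 0.0100, 0.9999)
v' = (0.0720, -0.3080, 1.1960)
ω' = (1.0192, -0.8796, -0.7127)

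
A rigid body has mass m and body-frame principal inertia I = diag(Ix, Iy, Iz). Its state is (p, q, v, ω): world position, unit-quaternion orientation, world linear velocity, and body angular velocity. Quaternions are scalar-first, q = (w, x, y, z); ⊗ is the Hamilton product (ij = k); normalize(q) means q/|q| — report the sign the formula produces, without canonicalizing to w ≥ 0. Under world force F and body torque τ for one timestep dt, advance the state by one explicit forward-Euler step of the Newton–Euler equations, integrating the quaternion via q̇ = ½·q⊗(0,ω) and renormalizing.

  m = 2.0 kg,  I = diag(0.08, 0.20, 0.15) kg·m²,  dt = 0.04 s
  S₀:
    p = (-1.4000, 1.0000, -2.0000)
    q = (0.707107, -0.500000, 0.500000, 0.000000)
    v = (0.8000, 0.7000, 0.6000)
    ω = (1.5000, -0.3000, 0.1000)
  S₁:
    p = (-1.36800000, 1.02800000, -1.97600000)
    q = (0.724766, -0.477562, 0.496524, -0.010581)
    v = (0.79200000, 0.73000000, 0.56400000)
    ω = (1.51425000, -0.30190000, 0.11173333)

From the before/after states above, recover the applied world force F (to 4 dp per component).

F = (-0.4000, 1.5000, -1.8000)

Δv = v₁−v₀ = (-0.00800000, 0.03000000, -0.03600000)
applied force F = (-0.4000, 1.5000, -1.8000)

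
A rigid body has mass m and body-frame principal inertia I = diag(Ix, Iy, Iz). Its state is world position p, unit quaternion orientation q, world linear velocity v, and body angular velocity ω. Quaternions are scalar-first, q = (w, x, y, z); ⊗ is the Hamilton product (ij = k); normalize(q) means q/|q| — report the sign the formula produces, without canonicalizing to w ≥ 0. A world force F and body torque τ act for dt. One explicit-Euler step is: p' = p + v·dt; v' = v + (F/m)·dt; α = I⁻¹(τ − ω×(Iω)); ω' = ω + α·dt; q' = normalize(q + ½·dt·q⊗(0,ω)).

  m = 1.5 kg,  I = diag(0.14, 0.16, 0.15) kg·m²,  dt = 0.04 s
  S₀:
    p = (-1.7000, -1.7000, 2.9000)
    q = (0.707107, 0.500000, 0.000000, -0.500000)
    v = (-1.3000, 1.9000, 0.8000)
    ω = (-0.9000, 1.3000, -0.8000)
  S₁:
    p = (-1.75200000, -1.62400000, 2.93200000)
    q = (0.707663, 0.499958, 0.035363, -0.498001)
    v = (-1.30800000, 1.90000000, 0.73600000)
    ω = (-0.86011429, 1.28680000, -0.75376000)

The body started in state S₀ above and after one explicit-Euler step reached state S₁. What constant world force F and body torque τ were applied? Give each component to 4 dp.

rate change Δω = (0.03988571, -0.01320000, 0.04624000)
I·α + gyro = (0.1500, -0.0600, 0.1500)
v₁ − v₀ = (-0.00800000, 0.00000000, -0.06400000)
m·(v₁−v₀)/dt = (-0.3000, 0.0000, -2.4000)

F = (-0.3000, 0.0000, -2.4000)
τ = (0.1500, -0.0600, 0.1500)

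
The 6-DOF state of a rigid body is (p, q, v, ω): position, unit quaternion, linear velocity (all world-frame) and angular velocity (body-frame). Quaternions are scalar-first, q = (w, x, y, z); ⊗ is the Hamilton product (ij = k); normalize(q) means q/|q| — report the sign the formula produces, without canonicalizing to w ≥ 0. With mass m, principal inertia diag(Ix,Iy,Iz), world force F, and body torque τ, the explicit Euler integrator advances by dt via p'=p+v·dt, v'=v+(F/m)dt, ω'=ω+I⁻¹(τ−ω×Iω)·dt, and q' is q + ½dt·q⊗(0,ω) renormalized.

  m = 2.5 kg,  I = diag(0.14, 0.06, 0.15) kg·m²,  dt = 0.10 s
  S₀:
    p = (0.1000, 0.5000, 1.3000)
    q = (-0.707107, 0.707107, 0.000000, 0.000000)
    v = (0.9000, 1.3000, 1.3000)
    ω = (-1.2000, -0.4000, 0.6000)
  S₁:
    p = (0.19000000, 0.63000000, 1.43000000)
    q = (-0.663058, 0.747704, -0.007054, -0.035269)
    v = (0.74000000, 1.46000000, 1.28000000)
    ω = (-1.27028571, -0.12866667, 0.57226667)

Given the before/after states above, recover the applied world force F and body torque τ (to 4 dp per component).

v₁ − v₀ = (-0.16000000, 0.16000000, -0.02000000)
F = m·Δv/dt = (-4.0000, 4.0000, -0.5000)
ω₁ − ω₀ = (-0.07028571, 0.27133333, -0.02773333)
τ = I·(Δω/dt) + ω₀×(Iω₀) = (-0.1200, 0.1700, -0.0800)

F = (-4.0000, 4.0000, -0.5000)
τ = (-0.1200, 0.1700, -0.0800)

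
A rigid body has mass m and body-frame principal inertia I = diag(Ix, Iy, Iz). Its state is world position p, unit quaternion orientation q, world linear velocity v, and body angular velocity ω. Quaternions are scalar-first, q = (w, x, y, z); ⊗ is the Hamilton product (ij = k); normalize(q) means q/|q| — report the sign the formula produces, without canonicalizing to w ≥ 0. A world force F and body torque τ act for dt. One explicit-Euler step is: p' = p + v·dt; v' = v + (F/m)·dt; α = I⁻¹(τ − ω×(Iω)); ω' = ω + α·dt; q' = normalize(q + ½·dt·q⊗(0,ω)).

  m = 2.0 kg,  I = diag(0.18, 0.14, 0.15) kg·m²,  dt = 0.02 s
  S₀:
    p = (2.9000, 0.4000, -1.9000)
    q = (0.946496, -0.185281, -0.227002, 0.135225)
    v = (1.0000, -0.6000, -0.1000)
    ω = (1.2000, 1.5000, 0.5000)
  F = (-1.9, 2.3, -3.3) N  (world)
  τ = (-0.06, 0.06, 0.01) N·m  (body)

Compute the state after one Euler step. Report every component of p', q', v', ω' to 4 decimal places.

a = F/m = (-0.9500, 1.1500, -1.6500)
p' = p + v·dt = (2.9200, 0.3880, -1.9020)
new velocity v' = (0.9810, -0.5770, -0.1330)
gyro term ω×Iω = (0.0075, 0.0180, -0.0720)
(τ − ω×Iω)/I = (-0.3750, 0.3000, 0.5467)
ω + α·dt = (1.1925, 1.5060, 0.5109)
2q̇ = q⊗(0,ω) = (0.4952277, 0.8194567, 1.6746545, 0.4677289)
updated quaternion q' = (0.9513, -0.1771, -0.2102, 0.1399)

p' = (2.9200, 0.3880, -1.9020)
q' = (0.9513, -0.1771, -0.2102, 0.1399)
v' = (0.9810, -0.5770, -0.1330)
ω' = (1.1925, 1.5060, 0.5109)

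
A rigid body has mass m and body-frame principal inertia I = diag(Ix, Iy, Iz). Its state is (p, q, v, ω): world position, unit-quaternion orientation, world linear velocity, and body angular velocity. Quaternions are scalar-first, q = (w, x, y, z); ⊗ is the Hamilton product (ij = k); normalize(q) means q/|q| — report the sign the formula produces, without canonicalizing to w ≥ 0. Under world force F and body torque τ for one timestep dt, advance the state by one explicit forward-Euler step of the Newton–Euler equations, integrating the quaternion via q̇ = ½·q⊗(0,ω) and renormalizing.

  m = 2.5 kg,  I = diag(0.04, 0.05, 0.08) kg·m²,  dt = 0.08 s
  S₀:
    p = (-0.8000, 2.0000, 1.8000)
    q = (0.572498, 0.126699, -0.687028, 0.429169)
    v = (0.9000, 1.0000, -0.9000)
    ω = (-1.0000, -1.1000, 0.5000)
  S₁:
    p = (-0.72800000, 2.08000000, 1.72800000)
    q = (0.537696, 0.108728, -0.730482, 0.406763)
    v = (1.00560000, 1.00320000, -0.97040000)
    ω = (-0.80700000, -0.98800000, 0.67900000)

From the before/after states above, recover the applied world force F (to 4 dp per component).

v₁ − v₀ = (0.10560000, 0.00320000, -0.07040000)
applied force F = (3.3000, 0.1000, -2.2000)

F = (3.3000, 0.1000, -2.2000)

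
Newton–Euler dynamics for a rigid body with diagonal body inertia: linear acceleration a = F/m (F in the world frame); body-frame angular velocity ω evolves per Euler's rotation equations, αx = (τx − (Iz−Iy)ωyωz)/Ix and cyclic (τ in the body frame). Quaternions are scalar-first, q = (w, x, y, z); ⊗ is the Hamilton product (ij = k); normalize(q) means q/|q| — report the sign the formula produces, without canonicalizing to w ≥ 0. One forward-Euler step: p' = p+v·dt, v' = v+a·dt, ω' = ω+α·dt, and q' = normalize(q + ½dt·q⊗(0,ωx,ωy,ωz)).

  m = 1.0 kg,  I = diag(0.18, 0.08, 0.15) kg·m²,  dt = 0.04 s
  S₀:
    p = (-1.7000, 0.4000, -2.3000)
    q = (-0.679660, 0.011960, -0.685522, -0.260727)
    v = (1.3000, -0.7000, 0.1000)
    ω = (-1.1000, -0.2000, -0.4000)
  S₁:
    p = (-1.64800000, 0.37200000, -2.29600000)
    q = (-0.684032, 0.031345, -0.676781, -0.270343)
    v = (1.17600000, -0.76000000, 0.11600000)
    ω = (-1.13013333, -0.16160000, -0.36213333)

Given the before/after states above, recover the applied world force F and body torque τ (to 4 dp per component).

Δv = v₁−v₀ = (-0.12400000, -0.06000000, 0.01600000)
F = m·Δv/dt = (-3.1000, -1.5000, 0.4000)
rate change Δω = (-0.03013333, 0.03840000, 0.03786667)
I·α + gyro = (-0.1300, 0.0900, 0.1200)

F = (-3.1000, -1.5000, 0.4000)
τ = (-0.1300, 0.0900, 0.1200)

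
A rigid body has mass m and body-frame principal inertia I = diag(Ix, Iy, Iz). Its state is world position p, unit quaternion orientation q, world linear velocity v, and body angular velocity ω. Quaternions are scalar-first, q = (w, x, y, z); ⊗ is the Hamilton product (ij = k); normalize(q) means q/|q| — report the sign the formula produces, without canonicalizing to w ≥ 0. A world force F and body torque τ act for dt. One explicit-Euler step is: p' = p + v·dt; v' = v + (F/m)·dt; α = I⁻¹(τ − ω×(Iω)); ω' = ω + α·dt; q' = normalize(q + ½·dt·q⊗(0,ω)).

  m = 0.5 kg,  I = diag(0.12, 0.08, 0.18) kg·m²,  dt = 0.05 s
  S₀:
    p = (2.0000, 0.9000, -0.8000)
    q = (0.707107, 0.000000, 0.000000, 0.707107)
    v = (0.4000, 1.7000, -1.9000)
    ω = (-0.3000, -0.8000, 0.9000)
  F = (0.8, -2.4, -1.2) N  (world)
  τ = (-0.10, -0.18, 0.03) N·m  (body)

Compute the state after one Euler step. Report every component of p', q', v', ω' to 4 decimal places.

ω×(Iω) gyroscopic = (-0.0720, 0.0162, -0.0096)
(τ − ω×Iω)/I = (-0.2333, -2.4525, 0.2200)
ω + α·dt = (-0.3117, -0.9226, 0.9110)
q⊗(0,ω) = (-0.6363963, 0.3535535, -0.7778177, 0.6363963)
q + ½dt·q⊗(0,ω), renormalized = (0.6909, 0.0088, -0.0194, 0.7227)
a = F/m = (1.6000, -4.8000, -2.4000)
new position p' = (2.0200, 0.9850, -0.8950)
v' = v + a·dt = (0.4800, 1.4600, -2.0200)

p' = (2.0200, 0.9850, -0.8950)
q' = (0.6909, 0.0088, -0.0194, 0.7227)
v' = (0.4800, 1.4600, -2.0200)
ω' = (-0.3117, -0.9226, 0.9110)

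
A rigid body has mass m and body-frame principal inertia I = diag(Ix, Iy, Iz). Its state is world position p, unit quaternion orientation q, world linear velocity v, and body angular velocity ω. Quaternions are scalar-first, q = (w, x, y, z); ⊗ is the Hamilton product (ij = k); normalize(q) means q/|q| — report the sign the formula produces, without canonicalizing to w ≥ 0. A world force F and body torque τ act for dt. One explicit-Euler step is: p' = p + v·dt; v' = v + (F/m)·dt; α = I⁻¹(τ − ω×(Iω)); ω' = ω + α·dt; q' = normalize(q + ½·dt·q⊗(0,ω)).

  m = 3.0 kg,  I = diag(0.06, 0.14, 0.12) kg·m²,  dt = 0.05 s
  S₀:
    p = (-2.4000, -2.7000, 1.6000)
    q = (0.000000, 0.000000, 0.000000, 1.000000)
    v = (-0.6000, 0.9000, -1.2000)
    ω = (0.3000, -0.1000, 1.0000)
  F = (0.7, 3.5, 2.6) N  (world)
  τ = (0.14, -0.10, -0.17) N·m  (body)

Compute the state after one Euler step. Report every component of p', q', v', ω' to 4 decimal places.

p' = (-2.4300, -2.6550, 1.5400)
q' = (-0.0250, 0.0025, 0.0075, 0.9997)
v' = (-0.5883, 0.9583, -1.1567)
ω' = (0.4150, -0.1293, 0.9302)

precession coupling ω×(Iω) = (0.0020, -0.0180, -0.0024)
angular accel α = (2.3000, -0.5857, -1.3967)
ω' = ω + α·dt = (0.4150, -0.1293, 0.9302)
q⊗(0,ω) = (-1.0000000, 0.1000000, 0.3000000, 0.0000000)
q + ½dt·q⊗(0,ω), renormalized = (-0.0250, 0.0025, 0.0075, 0.9997)
a = (0.2333, 1.1667, 0.8667)
p + v·dt = (-2.4300, -2.6550, 1.5400)
v' = v + a·dt = (-0.5883, 0.9583, -1.1567)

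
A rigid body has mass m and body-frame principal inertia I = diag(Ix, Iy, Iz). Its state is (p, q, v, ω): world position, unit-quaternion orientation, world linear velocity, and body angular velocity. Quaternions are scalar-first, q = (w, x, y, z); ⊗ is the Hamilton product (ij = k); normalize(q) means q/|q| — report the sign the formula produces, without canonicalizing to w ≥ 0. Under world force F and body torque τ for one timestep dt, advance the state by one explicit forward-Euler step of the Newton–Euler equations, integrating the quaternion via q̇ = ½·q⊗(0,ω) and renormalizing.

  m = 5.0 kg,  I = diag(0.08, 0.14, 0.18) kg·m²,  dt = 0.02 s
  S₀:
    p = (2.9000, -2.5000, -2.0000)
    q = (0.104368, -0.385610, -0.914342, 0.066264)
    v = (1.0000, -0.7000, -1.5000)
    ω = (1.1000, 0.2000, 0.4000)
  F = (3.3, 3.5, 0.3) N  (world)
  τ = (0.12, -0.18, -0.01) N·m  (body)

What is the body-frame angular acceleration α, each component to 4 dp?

α = (1.4600, -0.9714, -0.1289)

gyro term ω×Iω = (0.0032, -0.0440, 0.0132)
angular accel α = (1.4600, -0.9714, -0.1289)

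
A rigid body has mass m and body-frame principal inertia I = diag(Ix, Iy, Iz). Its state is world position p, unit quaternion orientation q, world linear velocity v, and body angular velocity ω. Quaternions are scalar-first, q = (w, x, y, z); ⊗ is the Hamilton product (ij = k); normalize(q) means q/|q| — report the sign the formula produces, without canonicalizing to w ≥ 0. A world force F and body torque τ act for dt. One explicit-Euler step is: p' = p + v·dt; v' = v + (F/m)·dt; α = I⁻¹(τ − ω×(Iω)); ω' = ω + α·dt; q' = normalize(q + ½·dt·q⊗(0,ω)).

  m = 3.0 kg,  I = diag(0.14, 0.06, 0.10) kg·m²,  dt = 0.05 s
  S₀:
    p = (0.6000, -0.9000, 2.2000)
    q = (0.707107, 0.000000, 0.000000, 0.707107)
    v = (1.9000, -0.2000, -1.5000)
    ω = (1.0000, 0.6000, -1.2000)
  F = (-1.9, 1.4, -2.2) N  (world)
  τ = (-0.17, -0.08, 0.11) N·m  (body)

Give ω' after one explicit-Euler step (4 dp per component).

ω' = (0.9496, 0.5733, -1.1210)

ω×(Iω) gyroscopic = (-0.0288, -0.0480, -0.0480)
(τ − ω×Iω)/I = (-1.0086, -0.5333, 1.5800)
ω + α·dt = (0.9496, 0.5733, -1.1210)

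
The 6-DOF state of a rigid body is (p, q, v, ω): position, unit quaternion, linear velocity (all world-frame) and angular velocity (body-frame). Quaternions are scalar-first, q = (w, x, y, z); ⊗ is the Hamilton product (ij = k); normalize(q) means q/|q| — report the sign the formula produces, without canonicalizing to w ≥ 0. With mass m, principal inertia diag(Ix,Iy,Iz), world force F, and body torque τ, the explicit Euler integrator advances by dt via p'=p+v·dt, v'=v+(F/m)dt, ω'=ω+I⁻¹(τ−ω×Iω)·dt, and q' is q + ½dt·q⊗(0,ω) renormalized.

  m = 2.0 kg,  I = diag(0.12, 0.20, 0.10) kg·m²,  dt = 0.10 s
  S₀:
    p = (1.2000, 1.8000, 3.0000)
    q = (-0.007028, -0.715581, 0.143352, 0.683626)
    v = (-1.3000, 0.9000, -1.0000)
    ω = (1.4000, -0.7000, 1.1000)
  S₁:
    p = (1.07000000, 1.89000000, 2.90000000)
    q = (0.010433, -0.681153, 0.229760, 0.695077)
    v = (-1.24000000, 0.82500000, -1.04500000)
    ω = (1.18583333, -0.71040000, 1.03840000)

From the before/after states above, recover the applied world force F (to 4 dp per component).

F = (1.2000, -1.5000, -0.9000)

Δv = v₁−v₀ = (0.06000000, -0.07500000, -0.04500000)
m·(v₁−v₀)/dt = (1.2000, -1.5000, -0.9000)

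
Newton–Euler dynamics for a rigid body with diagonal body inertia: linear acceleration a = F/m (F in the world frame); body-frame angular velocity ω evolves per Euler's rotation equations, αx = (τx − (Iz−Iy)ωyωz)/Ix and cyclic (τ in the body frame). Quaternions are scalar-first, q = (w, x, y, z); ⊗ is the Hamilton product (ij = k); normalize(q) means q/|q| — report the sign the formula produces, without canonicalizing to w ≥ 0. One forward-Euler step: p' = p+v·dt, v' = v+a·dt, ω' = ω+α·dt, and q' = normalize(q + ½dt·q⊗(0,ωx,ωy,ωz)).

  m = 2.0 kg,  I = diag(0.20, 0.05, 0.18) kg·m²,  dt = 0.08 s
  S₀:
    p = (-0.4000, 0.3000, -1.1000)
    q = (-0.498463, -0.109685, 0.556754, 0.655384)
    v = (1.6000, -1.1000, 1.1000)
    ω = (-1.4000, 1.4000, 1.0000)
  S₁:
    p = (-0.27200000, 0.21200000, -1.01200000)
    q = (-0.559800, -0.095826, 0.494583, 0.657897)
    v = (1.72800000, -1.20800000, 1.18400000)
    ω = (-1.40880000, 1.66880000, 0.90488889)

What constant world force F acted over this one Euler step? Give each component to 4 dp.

F = (3.2000, -2.7000, 2.1000)

v₁ − v₀ = (0.12800000, -0.10800000, 0.08400000)
applied force F = (3.2000, -2.7000, 2.1000)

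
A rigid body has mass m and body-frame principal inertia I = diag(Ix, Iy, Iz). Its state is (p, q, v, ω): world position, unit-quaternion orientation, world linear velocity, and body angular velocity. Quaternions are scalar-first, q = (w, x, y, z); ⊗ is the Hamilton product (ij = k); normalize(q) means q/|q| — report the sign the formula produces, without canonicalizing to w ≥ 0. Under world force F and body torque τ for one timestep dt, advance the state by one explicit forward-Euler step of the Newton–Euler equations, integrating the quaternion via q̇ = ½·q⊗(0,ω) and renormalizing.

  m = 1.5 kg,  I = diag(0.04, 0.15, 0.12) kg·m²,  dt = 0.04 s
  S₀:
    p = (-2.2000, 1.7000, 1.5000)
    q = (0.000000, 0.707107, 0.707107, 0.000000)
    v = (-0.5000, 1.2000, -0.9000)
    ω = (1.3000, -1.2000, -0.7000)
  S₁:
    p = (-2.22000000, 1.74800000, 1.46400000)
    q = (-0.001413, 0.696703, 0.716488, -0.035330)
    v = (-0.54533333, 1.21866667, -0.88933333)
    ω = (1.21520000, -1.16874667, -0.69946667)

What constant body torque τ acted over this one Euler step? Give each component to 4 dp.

τ = (-0.1100, 0.1900, -0.1700)

ω₁ − ω₀ = (-0.08480000, 0.03125333, 0.00053333)
gyro term ω₀×Iω₀ = (-0.0252, 0.0728, -0.1716)
I·α + gyro = (-0.1100, 0.1900, -0.1700)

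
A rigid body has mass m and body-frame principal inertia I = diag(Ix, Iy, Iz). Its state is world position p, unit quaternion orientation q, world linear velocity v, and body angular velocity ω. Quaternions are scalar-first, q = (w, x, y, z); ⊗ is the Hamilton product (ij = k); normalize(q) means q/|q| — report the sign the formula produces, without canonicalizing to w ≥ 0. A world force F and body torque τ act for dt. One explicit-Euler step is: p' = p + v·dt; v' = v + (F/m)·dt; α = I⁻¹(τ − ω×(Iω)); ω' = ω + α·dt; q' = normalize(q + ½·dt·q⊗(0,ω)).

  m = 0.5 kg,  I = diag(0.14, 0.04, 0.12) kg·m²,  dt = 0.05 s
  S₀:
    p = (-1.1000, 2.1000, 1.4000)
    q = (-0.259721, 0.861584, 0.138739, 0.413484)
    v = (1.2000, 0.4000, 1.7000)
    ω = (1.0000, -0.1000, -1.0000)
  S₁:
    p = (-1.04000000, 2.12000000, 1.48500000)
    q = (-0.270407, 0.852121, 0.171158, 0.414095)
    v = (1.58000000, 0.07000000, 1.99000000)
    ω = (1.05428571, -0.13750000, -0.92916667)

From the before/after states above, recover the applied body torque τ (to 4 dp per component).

τ = (0.1600, -0.0500, 0.1800)

ω₁ − ω₀ = (0.05428571, -0.03750000, 0.07083333)
τ = I·(Δω/dt) + ω₀×(Iω₀) = (0.1600, -0.0500, 0.1800)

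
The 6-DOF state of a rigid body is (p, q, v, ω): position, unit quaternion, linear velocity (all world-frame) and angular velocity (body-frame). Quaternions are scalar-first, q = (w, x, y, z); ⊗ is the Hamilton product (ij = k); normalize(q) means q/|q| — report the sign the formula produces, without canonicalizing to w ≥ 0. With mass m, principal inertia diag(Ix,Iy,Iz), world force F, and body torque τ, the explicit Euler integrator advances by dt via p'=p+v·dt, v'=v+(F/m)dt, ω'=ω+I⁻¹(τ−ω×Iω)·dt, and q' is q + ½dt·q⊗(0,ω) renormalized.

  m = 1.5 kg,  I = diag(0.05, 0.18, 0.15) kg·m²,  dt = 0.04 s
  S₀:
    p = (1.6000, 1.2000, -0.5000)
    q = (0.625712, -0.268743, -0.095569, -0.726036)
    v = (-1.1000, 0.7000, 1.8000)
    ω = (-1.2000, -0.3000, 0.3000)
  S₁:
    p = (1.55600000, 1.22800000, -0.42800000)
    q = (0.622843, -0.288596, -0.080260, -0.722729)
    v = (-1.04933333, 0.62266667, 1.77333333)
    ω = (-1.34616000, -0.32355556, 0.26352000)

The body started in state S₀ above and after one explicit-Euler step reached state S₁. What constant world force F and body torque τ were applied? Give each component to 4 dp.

F = (1.9000, -2.9000, -1.0000)
τ = (-0.1800, -0.0700, -0.0900)

velocity change Δv = (0.05066667, -0.07733333, -0.02666667)
m·(v₁−v₀)/dt = (1.9000, -2.9000, -1.0000)
Δω = ω₁−ω₀ = (-0.14616000, -0.02355556, -0.03648000)
I·α + gyro = (-0.1800, -0.0700, -0.0900)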